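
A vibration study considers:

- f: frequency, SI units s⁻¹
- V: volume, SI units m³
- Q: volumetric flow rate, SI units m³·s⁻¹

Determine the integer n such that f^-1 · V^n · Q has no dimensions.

-1

Balance the L exponent: (3)·n from V, plus −(0) + (3) = 3 from the rest, must sum to zero.
3n + 3 = 0, so n = -1.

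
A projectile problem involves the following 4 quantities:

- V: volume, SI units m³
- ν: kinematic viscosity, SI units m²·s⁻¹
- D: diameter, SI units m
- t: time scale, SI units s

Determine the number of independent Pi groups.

2

There are 4 variables and 2 base dimensions (L, T).
The dimension matrix has rank 2.
Independent dimensionless groups: 4 − 2 = 2.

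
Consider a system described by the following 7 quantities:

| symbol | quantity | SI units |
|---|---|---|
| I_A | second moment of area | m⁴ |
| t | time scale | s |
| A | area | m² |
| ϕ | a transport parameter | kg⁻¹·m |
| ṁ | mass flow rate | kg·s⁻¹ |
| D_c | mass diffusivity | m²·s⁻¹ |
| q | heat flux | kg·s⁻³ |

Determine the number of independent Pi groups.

4

There are 7 variables and 3 base dimensions (M, L, T).
The dimension matrix has rank 3.
Independent dimensionless groups: 7 − 3 = 4.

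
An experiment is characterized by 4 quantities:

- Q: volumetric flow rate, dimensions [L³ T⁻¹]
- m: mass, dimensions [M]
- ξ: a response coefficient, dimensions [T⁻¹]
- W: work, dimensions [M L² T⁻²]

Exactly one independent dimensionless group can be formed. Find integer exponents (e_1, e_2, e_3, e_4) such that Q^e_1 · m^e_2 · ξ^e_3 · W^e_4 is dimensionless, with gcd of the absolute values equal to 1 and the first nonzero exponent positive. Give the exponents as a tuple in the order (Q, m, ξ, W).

M: e_1·(0) + e_2·(1) + e_3·(0) + e_4·(1) = 0
L: e_1·(3) + e_2·(0) + e_3·(0) + e_4·(2) = 0
T: e_1·(-1) + e_2·(0) + e_3·(-1) + e_4·(-2) = 0
Solving this homogeneous linear system for the smallest-integer solution (first nonzero entry positive) gives (2, 3, 4, -3).

(2, 3, 4, -3)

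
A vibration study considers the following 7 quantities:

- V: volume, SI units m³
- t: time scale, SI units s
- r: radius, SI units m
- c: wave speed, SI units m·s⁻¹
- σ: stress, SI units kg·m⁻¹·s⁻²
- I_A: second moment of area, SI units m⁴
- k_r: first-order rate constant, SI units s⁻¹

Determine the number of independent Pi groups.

4

There are 7 variables and 3 base dimensions (M, L, T).
The dimension matrix has rank 3.
Independent dimensionless groups: 7 − 3 = 4.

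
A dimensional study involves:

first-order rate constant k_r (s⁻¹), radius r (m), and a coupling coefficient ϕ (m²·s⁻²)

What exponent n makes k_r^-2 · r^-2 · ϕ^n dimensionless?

1

Balance the L exponent: (2)·n from ϕ, plus −2·(0) − 2·(1) = -2 from the rest, must sum to zero.
2n − 2 = 0, so n = 1.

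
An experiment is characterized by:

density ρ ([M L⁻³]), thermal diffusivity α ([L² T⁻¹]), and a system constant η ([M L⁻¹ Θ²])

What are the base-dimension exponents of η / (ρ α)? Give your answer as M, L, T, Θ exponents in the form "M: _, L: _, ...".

Collect each base-dimension exponent across the product:
  M: −(1) − (0) + (1) = 0
  L: −(-3) − (2) + (-1) = 0
  T: −(0) − (-1) + (0) = 1
  Θ: −(0) − (0) + (2) = 2
So the dimensions are [T Θ²].

M: 0, L: 0, T: 1, Θ: 2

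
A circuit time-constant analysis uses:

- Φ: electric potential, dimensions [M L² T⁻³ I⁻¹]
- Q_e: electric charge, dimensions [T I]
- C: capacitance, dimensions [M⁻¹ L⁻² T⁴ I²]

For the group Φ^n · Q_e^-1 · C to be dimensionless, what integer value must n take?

1

Balance the M exponent: (1)·n from Φ, plus −(0) + (-1) = -1 from the rest, must sum to zero.
n − 1 = 0, so n = 1.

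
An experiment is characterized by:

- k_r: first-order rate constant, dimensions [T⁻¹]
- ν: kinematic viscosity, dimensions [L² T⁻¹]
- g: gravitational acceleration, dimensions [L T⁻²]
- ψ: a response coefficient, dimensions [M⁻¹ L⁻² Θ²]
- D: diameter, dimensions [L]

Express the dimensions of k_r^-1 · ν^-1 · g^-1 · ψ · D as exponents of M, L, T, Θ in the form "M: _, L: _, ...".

M: -1, L: -4, T: 4, Θ: 2

Collect each base-dimension exponent across the product:
  M: −(0) − (0) − (0) + (-1) + (0) = -1
  L: −(0) − (2) − (1) + (-2) + (1) = -4
  T: −(-1) − (-1) − (-2) + (0) + (0) = 4
  Θ: −(0) − (0) − (0) + (2) + (0) = 2
So the dimensions are [M⁻¹ L⁻⁴ T⁴ Θ²].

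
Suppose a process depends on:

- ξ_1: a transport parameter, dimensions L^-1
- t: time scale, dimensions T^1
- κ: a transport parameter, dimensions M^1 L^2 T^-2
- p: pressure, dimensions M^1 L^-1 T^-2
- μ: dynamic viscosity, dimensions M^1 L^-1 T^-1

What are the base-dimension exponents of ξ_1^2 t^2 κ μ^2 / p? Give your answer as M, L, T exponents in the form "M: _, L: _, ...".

M: 2, L: -1, T: 0

Collect each base-dimension exponent across the product:
  M: 2·(0) + 2·(0) + (1) − (1) + 2·(1) = 2
  L: 2·(-1) + 2·(0) + (2) − (-1) + 2·(-1) = -1
  T: 2·(0) + 2·(1) + (-2) − (-2) + 2·(-1) = 0
So the dimensions are [M² L⁻¹].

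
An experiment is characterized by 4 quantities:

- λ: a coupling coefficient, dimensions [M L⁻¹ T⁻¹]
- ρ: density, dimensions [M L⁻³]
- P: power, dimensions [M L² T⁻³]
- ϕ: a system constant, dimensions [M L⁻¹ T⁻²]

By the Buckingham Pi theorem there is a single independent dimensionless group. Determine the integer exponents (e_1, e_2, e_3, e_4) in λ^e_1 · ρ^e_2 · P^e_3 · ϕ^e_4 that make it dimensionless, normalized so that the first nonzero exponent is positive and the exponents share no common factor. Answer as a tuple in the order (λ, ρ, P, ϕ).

(4, -3, -2, 1)

M: e_1·(1) + e_2·(1) + e_3·(1) + e_4·(1) = 0
L: e_1·(-1) + e_2·(-3) + e_3·(2) + e_4·(-1) = 0
T: e_1·(-1) + e_2·(0) + e_3·(-3) + e_4·(-2) = 0
Solving this homogeneous linear system for the smallest-integer solution (first nonzero entry positive) gives (4, -3, -2, 1).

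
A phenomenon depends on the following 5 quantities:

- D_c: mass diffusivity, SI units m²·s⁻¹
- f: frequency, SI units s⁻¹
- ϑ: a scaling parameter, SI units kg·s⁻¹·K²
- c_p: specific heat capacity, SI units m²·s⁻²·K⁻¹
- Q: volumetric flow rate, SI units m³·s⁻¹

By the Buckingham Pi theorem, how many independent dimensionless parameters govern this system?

1

There are 5 variables and 4 base dimensions (M, L, T, Θ).
The dimension matrix has rank 4.
Independent dimensionless groups: 5 − 4 = 1.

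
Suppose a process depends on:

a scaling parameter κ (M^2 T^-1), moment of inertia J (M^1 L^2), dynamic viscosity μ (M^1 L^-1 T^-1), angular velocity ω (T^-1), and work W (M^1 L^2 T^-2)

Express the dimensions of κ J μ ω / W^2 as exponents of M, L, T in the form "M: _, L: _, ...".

M: 2, L: -3, T: 1

Collect each base-dimension exponent across the product:
  M: (2) + (1) + (1) + (0) − 2·(1) = 2
  L: (0) + (2) + (-1) + (0) − 2·(2) = -3
  T: (-1) + (0) + (-1) + (-1) − 2·(-2) = 1
So the dimensions are [M² L⁻³ T].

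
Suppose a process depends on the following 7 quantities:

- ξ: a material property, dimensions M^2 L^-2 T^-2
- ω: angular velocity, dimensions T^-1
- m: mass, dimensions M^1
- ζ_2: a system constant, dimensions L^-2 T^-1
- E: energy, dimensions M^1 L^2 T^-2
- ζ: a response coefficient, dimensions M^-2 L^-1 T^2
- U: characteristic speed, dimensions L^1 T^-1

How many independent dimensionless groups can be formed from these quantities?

There are 7 variables and 3 base dimensions (M, L, T).
The dimension matrix has rank 3.
Independent dimensionless groups: 7 − 3 = 4.

4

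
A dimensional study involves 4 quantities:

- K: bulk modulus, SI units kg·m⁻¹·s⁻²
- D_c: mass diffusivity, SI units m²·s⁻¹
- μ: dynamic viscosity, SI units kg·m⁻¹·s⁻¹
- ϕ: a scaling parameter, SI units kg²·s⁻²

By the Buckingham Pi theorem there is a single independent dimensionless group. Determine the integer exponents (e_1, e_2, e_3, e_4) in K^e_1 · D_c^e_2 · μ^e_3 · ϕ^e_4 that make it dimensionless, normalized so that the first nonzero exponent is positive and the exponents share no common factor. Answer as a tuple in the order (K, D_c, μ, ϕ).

M: e_1·(1) + e_2·(0) + e_3·(1) + e_4·(2) = 0
L: e_1·(-1) + e_2·(2) + e_3·(-1) + e_4·(0) = 0
T: e_1·(-2) + e_2·(-1) + e_3·(-1) + e_4·(-2) = 0
Solving this homogeneous linear system for the smallest-integer solution (first nonzero entry positive) gives (1, -1, -3, 1).

(1, -1, -3, 1)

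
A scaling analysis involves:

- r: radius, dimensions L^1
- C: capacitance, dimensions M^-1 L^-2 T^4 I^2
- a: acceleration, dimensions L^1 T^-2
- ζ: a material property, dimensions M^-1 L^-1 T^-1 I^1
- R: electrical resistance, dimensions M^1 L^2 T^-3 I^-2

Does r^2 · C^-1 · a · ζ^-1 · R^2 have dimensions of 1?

Sum the exponent of each base dimension across the product:
  M: 2·[r]_M − [C]_M + [a]_M − [ζ]_M + 2·[R]_M = 2·(0) − (-1) + (0) − (-1) + 2·(1) = 4
  L: 2·[r]_L − [C]_L + [a]_L − [ζ]_L + 2·[R]_L = 2·(1) − (-2) + (1) − (-1) + 2·(2) = 10
  T: 2·[r]_T − [C]_T + [a]_T − [ζ]_T + 2·[R]_T = 2·(0) − (4) + (-2) − (-1) + 2·(-3) = -11
  I: 2·[r]_I − [C]_I + [a]_I − [ζ]_I + 2·[R]_I = 2·(0) − (2) + (0) − (1) + 2·(-2) = -7
Net dimensions [M⁴ L¹⁰ T⁻¹¹ I⁻⁷] ≠ [1] — not dimensionless.

no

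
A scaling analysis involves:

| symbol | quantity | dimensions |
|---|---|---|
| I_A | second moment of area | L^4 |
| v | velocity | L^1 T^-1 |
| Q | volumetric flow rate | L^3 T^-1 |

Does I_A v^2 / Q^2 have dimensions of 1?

yes

Sum the exponent of each base dimension across the product:
  M: [I_A]_M + 2·[v]_M − 2·[Q]_M = (0) + 2·(0) − 2·(0) = 0
  L: [I_A]_L + 2·[v]_L − 2·[Q]_L = (4) + 2·(1) − 2·(3) = 0
  T: [I_A]_T + 2·[v]_T − 2·[Q]_T = (0) + 2·(-1) − 2·(-1) = 0
All base exponents vanish — dimensionless.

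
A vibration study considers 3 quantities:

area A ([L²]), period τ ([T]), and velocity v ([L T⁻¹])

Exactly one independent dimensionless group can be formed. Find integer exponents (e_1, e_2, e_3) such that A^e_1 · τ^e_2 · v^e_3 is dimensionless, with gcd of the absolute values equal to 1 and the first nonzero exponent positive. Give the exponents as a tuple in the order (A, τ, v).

L: e_1·(2) + e_2·(0) + e_3·(1) = 0
T: e_1·(0) + e_2·(1) + e_3·(-1) = 0
Solving this homogeneous linear system for the smallest-integer solution (first nonzero entry positive) gives (1, -2, -2).

(1, -2, -2)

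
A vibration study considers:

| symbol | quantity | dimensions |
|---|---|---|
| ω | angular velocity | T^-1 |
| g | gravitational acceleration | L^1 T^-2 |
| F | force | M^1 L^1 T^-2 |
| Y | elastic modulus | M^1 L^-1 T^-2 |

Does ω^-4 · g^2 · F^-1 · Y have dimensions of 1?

Sum the exponent of each base dimension across the product:
  M: −4·[ω]_M + 2·[g]_M − [F]_M + [Y]_M = −4·(0) + 2·(0) − (1) + (1) = 0
  L: −4·[ω]_L + 2·[g]_L − [F]_L + [Y]_L = −4·(0) + 2·(1) − (1) + (-1) = 0
  T: −4·[ω]_T + 2·[g]_T − [F]_T + [Y]_T = −4·(-1) + 2·(-2) − (-2) + (-2) = 0
  I: −4·[ω]_I + 2·[g]_I − [F]_I + [Y]_I = −4·(0) + 2·(0) − (0) + (0) = 0
All base exponents vanish — dimensionless.

yes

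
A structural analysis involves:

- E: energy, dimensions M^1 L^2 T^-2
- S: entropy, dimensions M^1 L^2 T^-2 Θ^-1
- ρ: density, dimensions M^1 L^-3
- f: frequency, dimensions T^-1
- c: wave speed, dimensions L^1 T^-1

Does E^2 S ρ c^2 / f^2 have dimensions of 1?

Sum the exponent of each base dimension across the product:
  M: 2·[E]_M + [S]_M + [ρ]_M − 2·[f]_M + 2·[c]_M = 2·(1) + (1) + (1) − 2·(0) + 2·(0) = 4
  L: 2·[E]_L + [S]_L + [ρ]_L − 2·[f]_L + 2·[c]_L = 2·(2) + (2) + (-3) − 2·(0) + 2·(1) = 5
  T: 2·[E]_T + [S]_T + [ρ]_T − 2·[f]_T + 2·[c]_T = 2·(-2) + (-2) + (0) − 2·(-1) + 2·(-1) = -6
  Θ: 2·[E]_Θ + [S]_Θ + [ρ]_Θ − 2·[f]_Θ + 2·[c]_Θ = 2·(0) + (-1) + (0) − 2·(0) + 2·(0) = -1
Net dimensions [M⁴ L⁵ T⁻⁶ Θ⁻¹] ≠ [1] — not dimensionless.

no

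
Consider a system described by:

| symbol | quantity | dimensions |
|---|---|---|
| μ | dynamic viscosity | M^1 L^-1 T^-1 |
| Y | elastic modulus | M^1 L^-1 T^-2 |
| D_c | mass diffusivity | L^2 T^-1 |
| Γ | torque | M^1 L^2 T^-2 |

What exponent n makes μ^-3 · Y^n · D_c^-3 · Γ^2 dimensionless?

1

Balance the M exponent: (1)·n from Y, plus −3·(1) − 3·(0) + 2·(1) = -1 from the rest, must sum to zero.
n − 1 = 0, so n = 1.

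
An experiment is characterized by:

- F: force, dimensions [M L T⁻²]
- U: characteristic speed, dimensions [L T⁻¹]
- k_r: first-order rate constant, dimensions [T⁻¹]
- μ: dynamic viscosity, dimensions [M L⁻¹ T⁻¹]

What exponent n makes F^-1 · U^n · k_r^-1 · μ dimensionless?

Balance the L exponent: (1)·n from U, plus −(1) − (0) + (-1) = -2 from the rest, must sum to zero.
n − 2 = 0, so n = 2.

2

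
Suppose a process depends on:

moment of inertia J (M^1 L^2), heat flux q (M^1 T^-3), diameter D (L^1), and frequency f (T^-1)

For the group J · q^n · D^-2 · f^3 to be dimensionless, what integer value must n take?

Balance the M exponent: (1)·n from q, plus (1) − 2·(0) + 3·(0) = 1 from the rest, must sum to zero.
n + 1 = 0, so n = -1.

-1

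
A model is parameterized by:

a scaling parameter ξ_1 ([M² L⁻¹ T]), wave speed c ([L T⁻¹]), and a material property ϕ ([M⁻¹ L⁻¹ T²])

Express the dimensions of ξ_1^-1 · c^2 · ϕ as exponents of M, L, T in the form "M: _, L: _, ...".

M: -3, L: 2, T: -1

Collect each base-dimension exponent across the product:
  M: −(2) + 2·(0) + (-1) = -3
  L: −(-1) + 2·(1) + (-1) = 2
  T: −(1) + 2·(-1) + (2) = -1
So the dimensions are [M⁻³ L² T⁻¹].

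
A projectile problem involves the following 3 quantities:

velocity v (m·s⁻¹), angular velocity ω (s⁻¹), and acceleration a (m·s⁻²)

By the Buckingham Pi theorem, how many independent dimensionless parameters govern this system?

There are 3 variables and 2 base dimensions (L, T).
The dimension matrix has rank 2.
Independent dimensionless groups: 3 − 2 = 1.

1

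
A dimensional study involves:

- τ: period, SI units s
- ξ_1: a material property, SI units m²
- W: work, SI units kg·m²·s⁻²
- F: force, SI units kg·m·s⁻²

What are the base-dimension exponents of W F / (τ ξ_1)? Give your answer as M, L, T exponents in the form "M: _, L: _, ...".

M: 2, L: 1, T: -5

Collect each base-dimension exponent across the product:
  M: −(0) − (0) + (1) + (1) = 2
  L: −(0) − (2) + (2) + (1) = 1
  T: −(1) − (0) + (-2) + (-2) = -5
So the dimensions are [M² L T⁻⁵].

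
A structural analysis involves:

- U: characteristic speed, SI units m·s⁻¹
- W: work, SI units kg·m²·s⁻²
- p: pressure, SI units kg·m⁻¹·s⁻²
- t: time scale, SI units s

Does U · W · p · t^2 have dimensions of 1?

no

Sum the exponent of each base dimension across the product:
  M: [U]_M + [W]_M + [p]_M + 2·[t]_M = (0) + (1) + (1) + 2·(0) = 2
  L: [U]_L + [W]_L + [p]_L + 2·[t]_L = (1) + (2) + (-1) + 2·(0) = 2
  T: [U]_T + [W]_T + [p]_T + 2·[t]_T = (-1) + (-2) + (-2) + 2·(1) = -3
Net dimensions [M² L² T⁻³] ≠ [1] — not dimensionless.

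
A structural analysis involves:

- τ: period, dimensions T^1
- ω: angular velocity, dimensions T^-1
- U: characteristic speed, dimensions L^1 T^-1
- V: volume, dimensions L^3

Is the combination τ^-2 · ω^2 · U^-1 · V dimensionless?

Sum the exponent of each base dimension across the product:
  L: −2·[τ]_L + 2·[ω]_L − [U]_L + [V]_L = −2·(0) + 2·(0) − (1) + (3) = 2
  T: −2·[τ]_T + 2·[ω]_T − [U]_T + [V]_T = −2·(1) + 2·(-1) − (-1) + (0) = -3
Net dimensions [L² T⁻³] ≠ [1] — not dimensionless.

no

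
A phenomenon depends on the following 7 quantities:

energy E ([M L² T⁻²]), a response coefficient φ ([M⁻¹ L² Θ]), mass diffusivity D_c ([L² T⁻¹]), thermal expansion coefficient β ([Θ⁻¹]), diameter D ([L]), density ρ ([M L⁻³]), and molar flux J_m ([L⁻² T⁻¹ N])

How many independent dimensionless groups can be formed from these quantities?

2

There are 7 variables and 5 base dimensions (M, L, T, Θ, N).
The dimension matrix has rank 5.
Independent dimensionless groups: 7 − 5 = 2.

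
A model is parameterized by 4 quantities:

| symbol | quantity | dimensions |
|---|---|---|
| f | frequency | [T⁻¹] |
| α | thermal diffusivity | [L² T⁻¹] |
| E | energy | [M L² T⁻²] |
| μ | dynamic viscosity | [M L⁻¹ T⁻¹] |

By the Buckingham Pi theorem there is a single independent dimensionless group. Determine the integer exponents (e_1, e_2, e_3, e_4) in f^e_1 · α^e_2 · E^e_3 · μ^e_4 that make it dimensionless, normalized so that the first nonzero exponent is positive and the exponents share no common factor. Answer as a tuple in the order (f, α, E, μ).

M: e_1·(0) + e_2·(0) + e_3·(1) + e_4·(1) = 0
L: e_1·(0) + e_2·(2) + e_3·(2) + e_4·(-1) = 0
T: e_1·(-1) + e_2·(-1) + e_3·(-2) + e_4·(-1) = 0
Solving this homogeneous linear system for the smallest-integer solution (first nonzero entry positive) gives (1, -3, 2, -2).

(1, -3, 2, -2)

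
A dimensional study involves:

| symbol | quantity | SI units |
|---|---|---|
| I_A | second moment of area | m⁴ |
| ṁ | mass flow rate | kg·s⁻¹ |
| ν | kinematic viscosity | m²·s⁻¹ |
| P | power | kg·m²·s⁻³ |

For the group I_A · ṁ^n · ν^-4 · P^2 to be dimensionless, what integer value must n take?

-2

Balance the M exponent: (1)·n from ṁ, plus (0) − 4·(0) + 2·(1) = 2 from the rest, must sum to zero.
n + 2 = 0, so n = -2.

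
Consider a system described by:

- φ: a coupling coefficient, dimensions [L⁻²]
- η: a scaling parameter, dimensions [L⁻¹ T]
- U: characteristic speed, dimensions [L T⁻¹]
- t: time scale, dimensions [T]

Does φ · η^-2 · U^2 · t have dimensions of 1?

Sum the exponent of each base dimension across the product:
  L: [φ]_L − 2·[η]_L + 2·[U]_L + [t]_L = (-2) − 2·(-1) + 2·(1) + (0) = 2
  T: [φ]_T − 2·[η]_T + 2·[U]_T + [t]_T = (0) − 2·(1) + 2·(-1) + (1) = -3
Net dimensions [L² T⁻³] ≠ [1] — not dimensionless.

no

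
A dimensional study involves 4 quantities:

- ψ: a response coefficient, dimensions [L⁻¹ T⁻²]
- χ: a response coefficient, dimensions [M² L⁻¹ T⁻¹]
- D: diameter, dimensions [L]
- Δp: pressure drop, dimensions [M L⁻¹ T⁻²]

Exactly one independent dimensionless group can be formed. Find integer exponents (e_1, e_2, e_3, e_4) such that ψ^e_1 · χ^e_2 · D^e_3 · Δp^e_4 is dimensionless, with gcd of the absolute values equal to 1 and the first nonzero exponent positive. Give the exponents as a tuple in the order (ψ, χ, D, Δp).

M: e_1·(0) + e_2·(2) + e_3·(0) + e_4·(1) = 0
L: e_1·(-1) + e_2·(-1) + e_3·(1) + e_4·(-1) = 0
T: e_1·(-2) + e_2·(-1) + e_3·(0) + e_4·(-2) = 0
Solving this homogeneous linear system for the smallest-integer solution (first nonzero entry positive) gives (3, 2, 1, -4).

(3, 2, 1, -4)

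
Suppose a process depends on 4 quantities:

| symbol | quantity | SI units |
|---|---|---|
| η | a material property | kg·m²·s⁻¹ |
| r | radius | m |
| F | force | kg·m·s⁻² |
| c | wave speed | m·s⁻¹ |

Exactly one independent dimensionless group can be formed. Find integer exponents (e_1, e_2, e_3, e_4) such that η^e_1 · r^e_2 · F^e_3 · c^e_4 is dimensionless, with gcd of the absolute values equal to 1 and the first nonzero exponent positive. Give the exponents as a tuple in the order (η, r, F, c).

M: e_1·(1) + e_2·(0) + e_3·(1) + e_4·(0) = 0
L: e_1·(2) + e_2·(1) + e_3·(1) + e_4·(1) = 0
T: e_1·(-1) + e_2·(0) + e_3·(-2) + e_4·(-1) = 0
Solving this homogeneous linear system for the smallest-integer solution (first nonzero entry positive) gives (1, -2, -1, 1).

(1, -2, -1, 1)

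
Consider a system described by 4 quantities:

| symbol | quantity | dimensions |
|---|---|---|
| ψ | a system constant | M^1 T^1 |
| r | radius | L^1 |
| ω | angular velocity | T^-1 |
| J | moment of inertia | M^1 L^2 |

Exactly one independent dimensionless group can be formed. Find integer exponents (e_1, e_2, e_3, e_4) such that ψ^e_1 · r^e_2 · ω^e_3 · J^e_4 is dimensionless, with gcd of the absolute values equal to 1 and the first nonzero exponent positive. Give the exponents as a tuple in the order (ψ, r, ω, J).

(1, 2, 1, -1)

M: e_1·(1) + e_2·(0) + e_3·(0) + e_4·(1) = 0
L: e_1·(0) + e_2·(1) + e_3·(0) + e_4·(2) = 0
T: e_1·(1) + e_2·(0) + e_3·(-1) + e_4·(0) = 0
Solving this homogeneous linear system for the smallest-integer solution (first nonzero entry positive) gives (1, 2, 1, -1).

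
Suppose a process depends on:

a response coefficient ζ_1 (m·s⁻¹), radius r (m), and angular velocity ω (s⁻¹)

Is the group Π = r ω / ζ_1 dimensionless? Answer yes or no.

yes

Sum the exponent of each base dimension across the product:
  L: −[ζ_1]_L + [r]_L + [ω]_L = −(1) + (1) + (0) = 0
  T: −[ζ_1]_T + [r]_T + [ω]_T = −(-1) + (0) + (-1) = 0
All base exponents vanish — dimensionless.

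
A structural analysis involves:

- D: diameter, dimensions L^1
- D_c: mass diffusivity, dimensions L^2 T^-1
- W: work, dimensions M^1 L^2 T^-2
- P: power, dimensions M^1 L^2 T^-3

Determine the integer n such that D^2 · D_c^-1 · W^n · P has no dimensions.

Balance the M exponent: (1)·n from W, plus 2·(0) − (0) + (1) = 1 from the rest, must sum to zero.
n + 1 = 0, so n = -1.

-1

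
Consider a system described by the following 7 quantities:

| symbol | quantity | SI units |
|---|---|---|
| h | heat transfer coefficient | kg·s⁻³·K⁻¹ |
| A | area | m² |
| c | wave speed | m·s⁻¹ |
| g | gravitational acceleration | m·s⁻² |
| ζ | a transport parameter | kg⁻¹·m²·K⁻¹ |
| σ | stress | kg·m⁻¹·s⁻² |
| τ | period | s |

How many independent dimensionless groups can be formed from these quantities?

3

There are 7 variables and 4 base dimensions (M, L, T, Θ).
The dimension matrix has rank 4.
Independent dimensionless groups: 7 − 4 = 3.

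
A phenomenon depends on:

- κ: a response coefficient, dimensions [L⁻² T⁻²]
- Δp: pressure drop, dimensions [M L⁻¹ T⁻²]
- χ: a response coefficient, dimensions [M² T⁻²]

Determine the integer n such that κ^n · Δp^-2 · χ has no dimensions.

1

Balance the L exponent: (-2)·n from κ, plus −2·(-1) + (0) = 2 from the rest, must sum to zero.
-2n + 2 = 0, so n = 1.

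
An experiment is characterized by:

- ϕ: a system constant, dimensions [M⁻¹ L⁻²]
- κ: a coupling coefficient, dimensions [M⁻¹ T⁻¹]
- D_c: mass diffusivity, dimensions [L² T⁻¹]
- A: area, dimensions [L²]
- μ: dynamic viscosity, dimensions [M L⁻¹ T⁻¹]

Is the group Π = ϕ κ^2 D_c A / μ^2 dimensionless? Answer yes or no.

Sum the exponent of each base dimension across the product:
  M: [ϕ]_M + 2·[κ]_M + [D_c]_M + [A]_M − 2·[μ]_M = (-1) + 2·(-1) + (0) + (0) − 2·(1) = -5
  L: [ϕ]_L + 2·[κ]_L + [D_c]_L + [A]_L − 2·[μ]_L = (-2) + 2·(0) + (2) + (2) − 2·(-1) = 4
  T: [ϕ]_T + 2·[κ]_T + [D_c]_T + [A]_T − 2·[μ]_T = (0) + 2·(-1) + (-1) + (0) − 2·(-1) = -1
Net dimensions [M⁻⁵ L⁴ T⁻¹] ≠ [1] — not dimensionless.

no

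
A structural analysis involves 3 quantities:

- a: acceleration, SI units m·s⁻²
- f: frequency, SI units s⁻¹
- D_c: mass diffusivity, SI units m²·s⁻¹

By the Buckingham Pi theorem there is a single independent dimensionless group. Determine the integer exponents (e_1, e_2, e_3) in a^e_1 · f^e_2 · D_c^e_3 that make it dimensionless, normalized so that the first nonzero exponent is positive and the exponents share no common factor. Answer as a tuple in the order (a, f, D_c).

L: e_1·(1) + e_2·(0) + e_3·(2) = 0
T: e_1·(-2) + e_2·(-1) + e_3·(-1) = 0
Solving this homogeneous linear system for the smallest-integer solution (first nonzero entry positive) gives (2, -3, -1).

(2, -3, -1)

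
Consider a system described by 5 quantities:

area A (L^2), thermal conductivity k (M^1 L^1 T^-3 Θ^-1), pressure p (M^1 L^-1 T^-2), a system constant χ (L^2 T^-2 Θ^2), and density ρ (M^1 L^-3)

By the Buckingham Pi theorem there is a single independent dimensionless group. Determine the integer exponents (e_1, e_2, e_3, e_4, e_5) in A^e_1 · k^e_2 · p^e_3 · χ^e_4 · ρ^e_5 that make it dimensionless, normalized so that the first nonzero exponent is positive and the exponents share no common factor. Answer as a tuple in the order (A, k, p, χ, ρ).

M: e_1·(0) + e_2·(1) + e_3·(1) + e_4·(0) + e_5·(1) = 0
L: e_1·(2) + e_2·(1) + e_3·(-1) + e_4·(2) + e_5·(-3) = 0
T: e_1·(0) + e_2·(-3) + e_3·(-2) + e_4·(-2) + e_5·(0) = 0
Θ: e_1·(0) + e_2·(-1) + e_3·(0) + e_4·(2) + e_5·(0) = 0
Solving this homogeneous linear system for the smallest-integer solution (first nonzero entry positive) gives (1, -2, 4, -1, -2).

(1, -2, 4, -1, -2)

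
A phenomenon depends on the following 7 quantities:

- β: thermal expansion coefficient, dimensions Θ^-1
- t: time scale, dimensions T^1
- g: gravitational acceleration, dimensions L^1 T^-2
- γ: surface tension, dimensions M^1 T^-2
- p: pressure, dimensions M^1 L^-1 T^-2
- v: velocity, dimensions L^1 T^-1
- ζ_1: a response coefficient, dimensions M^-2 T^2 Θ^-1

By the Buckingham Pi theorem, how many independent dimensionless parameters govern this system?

There are 7 variables and 4 base dimensions (M, L, T, Θ).
The dimension matrix has rank 4.
Independent dimensionless groups: 7 − 4 = 3.

3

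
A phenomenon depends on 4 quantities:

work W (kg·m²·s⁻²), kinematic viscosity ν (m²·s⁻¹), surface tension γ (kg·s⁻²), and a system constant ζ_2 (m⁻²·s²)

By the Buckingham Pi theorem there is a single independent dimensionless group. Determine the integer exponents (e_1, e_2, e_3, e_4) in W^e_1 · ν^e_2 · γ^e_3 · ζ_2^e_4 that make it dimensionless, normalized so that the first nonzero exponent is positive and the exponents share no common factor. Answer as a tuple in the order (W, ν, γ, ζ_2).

(1, -2, -1, -1)

M: e_1·(1) + e_2·(0) + e_3·(1) + e_4·(0) = 0
L: e_1·(2) + e_2·(2) + e_3·(0) + e_4·(-2) = 0
T: e_1·(-2) + e_2·(-1) + e_3·(-2) + e_4·(2) = 0
Solving this homogeneous linear system for the smallest-integer solution (first nonzero entry positive) gives (1, -2, -1, -1).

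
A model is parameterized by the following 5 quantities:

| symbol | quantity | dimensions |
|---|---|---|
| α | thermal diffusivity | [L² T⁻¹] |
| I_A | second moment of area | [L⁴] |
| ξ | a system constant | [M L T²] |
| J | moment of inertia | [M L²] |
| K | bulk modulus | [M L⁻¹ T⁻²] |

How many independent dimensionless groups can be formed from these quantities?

There are 5 variables and 3 base dimensions (M, L, T).
The dimension matrix has rank 3.
Independent dimensionless groups: 5 − 3 = 2.

2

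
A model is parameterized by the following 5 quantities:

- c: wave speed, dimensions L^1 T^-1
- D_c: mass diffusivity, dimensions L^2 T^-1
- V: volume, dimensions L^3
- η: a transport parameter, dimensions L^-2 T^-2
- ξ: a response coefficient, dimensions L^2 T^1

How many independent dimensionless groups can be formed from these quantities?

3

There are 5 variables and 2 base dimensions (L, T).
The dimension matrix has rank 2.
Independent dimensionless groups: 5 − 2 = 3.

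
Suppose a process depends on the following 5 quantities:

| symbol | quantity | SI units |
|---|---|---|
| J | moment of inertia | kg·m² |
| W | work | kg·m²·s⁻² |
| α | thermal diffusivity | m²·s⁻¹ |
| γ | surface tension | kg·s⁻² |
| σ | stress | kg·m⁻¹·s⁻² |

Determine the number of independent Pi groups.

2

There are 5 variables and 3 base dimensions (M, L, T).
The dimension matrix has rank 3.
Independent dimensionless groups: 5 − 3 = 2.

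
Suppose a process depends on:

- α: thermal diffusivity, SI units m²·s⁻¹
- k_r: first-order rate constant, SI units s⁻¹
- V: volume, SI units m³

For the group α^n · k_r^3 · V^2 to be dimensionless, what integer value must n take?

-3

Balance the L exponent: (2)·n from α, plus 3·(0) + 2·(3) = 6 from the rest, must sum to zero.
2n + 6 = 0, so n = -3.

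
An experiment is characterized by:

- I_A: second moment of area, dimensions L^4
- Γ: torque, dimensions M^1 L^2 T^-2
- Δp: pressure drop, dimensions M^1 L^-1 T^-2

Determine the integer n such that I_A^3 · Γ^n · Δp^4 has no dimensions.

Balance the M exponent: (1)·n from Γ, plus 3·(0) + 4·(1) = 4 from the rest, must sum to zero.
n + 4 = 0, so n = -4.

-4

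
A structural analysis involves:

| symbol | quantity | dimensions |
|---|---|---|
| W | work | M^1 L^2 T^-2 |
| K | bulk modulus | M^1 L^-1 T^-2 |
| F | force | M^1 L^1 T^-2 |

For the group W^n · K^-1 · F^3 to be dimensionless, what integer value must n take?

Balance the M exponent: (1)·n from W, plus −(1) + 3·(1) = 2 from the rest, must sum to zero.
n + 2 = 0, so n = -2.

-2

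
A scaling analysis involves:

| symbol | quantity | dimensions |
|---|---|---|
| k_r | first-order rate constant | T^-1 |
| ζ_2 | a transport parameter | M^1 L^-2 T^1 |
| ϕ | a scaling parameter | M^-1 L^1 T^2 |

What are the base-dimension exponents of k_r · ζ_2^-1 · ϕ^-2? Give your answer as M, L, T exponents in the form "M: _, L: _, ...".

Collect each base-dimension exponent across the product:
  M: (0) − (1) − 2·(-1) = 1
  L: (0) − (-2) − 2·(1) = 0
  T: (-1) − (1) − 2·(2) = -6
So the dimensions are [M T⁻⁶].

M: 1, L: 0, T: -6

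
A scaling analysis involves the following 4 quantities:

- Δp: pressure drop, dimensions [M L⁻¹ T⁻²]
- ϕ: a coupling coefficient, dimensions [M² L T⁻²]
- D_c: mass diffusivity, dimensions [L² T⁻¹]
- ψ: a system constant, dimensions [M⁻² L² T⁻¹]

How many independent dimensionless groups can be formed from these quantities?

1

There are 4 variables and 3 base dimensions (M, L, T).
The dimension matrix has rank 3.
Independent dimensionless groups: 4 − 3 = 1.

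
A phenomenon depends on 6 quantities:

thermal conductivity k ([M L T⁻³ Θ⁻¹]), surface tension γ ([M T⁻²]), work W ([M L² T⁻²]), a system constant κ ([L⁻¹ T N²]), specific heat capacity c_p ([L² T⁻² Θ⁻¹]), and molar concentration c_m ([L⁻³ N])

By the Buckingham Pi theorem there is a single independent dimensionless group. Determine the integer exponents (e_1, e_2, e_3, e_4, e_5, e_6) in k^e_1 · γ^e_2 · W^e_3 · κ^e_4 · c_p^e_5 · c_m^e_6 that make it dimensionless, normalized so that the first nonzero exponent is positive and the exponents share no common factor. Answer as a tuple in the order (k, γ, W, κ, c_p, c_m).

(1, -4, 3, -1, -1, 2)

M: e_1·(1) + e_2·(1) + e_3·(1) + e_4·(0) + e_5·(0) + e_6·(0) = 0
L: e_1·(1) + e_2·(0) + e_3·(2) + e_4·(-1) + e_5·(2) + e_6·(-3) = 0
T: e_1·(-3) + e_2·(-2) + e_3·(-2) + e_4·(1) + e_5·(-2) + e_6·(0) = 0
Θ: e_1·(-1) + e_2·(0) + e_3·(0) + e_4·(0) + e_5·(-1) + e_6·(0) = 0
N: e_1·(0) + e_2·(0) + e_3·(0) + e_4·(2) + e_5·(0) + e_6·(1) = 0
Solving this homogeneous linear system for the smallest-integer solution (first nonzero entry positive) gives (1, -4, 3, -1, -1, 2).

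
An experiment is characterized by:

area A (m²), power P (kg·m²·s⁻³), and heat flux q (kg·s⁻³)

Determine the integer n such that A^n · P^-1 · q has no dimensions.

Balance the L exponent: (2)·n from A, plus −(2) + (0) = -2 from the rest, must sum to zero.
2n − 2 = 0, so n = 1.

1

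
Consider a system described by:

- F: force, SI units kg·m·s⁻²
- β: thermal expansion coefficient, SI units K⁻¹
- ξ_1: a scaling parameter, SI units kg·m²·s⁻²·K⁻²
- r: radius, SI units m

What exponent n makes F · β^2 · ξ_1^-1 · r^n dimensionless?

1

Balance the L exponent: (1)·n from r, plus (1) + 2·(0) − (2) = -1 from the rest, must sum to zero.
n − 1 = 0, so n = 1.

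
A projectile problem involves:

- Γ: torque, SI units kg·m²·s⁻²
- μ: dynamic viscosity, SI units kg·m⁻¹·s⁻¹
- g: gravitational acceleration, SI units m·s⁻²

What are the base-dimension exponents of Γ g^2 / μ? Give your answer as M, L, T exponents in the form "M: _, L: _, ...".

Collect each base-dimension exponent across the product:
  M: (1) − (1) + 2·(0) = 0
  L: (2) − (-1) + 2·(1) = 5
  T: (-2) − (-1) + 2·(-2) = -5
So the dimensions are [L⁵ T⁻⁵].

M: 0, L: 5, T: -5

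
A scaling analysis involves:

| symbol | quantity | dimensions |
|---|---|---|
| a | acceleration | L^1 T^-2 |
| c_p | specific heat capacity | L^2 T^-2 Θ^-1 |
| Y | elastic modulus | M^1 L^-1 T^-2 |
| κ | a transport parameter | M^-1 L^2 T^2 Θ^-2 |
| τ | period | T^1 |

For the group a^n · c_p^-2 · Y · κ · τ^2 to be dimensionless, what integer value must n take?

Balance the L exponent: (1)·n from a, plus −2·(2) + (-1) + (2) + 2·(0) = -3 from the rest, must sum to zero.
n − 3 = 0, so n = 3.

3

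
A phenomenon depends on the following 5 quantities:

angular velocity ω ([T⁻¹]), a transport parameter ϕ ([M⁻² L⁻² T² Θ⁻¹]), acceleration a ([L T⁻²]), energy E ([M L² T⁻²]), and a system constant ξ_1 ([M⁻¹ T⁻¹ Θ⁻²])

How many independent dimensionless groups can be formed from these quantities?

1

There are 5 variables and 4 base dimensions (M, L, T, Θ).
The dimension matrix has rank 4.
Independent dimensionless groups: 5 − 4 = 1.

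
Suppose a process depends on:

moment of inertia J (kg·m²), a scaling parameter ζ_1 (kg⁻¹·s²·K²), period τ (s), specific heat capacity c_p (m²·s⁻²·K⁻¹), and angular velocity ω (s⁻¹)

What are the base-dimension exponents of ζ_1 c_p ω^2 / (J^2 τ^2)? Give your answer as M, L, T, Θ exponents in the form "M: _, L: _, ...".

M: -3, L: -2, T: -4, Θ: 1

Collect each base-dimension exponent across the product:
  M: −2·(1) + (-1) − 2·(0) + (0) + 2·(0) = -3
  L: −2·(2) + (0) − 2·(0) + (2) + 2·(0) = -2
  T: −2·(0) + (2) − 2·(1) + (-2) + 2·(-1) = -4
  Θ: −2·(0) + (2) − 2·(0) + (-1) + 2·(0) = 1
So the dimensions are [M⁻³ L⁻² T⁻⁴ Θ].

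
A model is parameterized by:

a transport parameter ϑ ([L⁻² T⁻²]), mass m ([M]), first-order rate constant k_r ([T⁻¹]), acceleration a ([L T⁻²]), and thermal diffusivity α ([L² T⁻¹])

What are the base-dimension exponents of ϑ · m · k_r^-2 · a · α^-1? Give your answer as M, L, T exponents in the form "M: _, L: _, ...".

M: 1, L: -3, T: -1

Collect each base-dimension exponent across the product:
  M: (0) + (1) − 2·(0) + (0) − (0) = 1
  L: (-2) + (0) − 2·(0) + (1) − (2) = -3
  T: (-2) + (0) − 2·(-1) + (-2) − (-1) = -1
So the dimensions are [M L⁻³ T⁻¹].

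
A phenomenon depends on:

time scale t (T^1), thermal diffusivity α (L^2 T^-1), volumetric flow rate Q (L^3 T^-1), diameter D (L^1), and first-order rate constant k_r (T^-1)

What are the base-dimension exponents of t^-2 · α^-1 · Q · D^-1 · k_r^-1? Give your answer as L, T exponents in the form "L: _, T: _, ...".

Collect each base-dimension exponent across the product:
  L: −2·(0) − (2) + (3) − (1) − (0) = 0
  T: −2·(1) − (-1) + (-1) − (0) − (-1) = -1
So the dimensions are [T⁻¹].

L: 0, T: -1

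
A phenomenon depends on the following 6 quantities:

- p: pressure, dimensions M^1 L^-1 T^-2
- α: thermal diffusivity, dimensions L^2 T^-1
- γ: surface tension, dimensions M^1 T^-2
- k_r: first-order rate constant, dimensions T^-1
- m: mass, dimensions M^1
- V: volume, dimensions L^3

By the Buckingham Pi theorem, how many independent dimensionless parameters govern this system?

There are 6 variables and 3 base dimensions (M, L, T).
The dimension matrix has rank 3.
Independent dimensionless groups: 6 − 3 = 3.

3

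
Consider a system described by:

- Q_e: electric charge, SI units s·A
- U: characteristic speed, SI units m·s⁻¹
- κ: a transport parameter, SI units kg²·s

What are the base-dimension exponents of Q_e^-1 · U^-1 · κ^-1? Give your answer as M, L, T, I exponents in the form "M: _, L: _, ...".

Collect each base-dimension exponent across the product:
  M: −(0) − (0) − (2) = -2
  L: −(0) − (1) − (0) = -1
  T: −(1) − (-1) − (1) = -1
  I: −(1) − (0) − (0) = -1
So the dimensions are [M⁻² L⁻¹ T⁻¹ I⁻¹].

M: -2, L: -1, T: -1, I: -1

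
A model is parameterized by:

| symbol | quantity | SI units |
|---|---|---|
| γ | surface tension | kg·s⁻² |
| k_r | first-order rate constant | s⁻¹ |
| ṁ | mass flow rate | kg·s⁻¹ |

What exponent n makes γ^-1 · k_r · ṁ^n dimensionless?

Balance the M exponent: (1)·n from ṁ, plus −(1) + (0) = -1 from the rest, must sum to zero.
n − 1 = 0, so n = 1.

1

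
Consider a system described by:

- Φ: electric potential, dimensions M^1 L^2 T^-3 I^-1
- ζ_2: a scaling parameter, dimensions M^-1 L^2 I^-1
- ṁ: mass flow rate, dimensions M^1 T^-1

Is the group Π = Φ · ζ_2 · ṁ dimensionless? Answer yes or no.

no

Sum the exponent of each base dimension across the product:
  M: [Φ]_M + [ζ_2]_M + [ṁ]_M = (1) + (-1) + (1) = 1
  L: [Φ]_L + [ζ_2]_L + [ṁ]_L = (2) + (2) + (0) = 4
  T: [Φ]_T + [ζ_2]_T + [ṁ]_T = (-3) + (0) + (-1) = -4
  I: [Φ]_I + [ζ_2]_I + [ṁ]_I = (-1) + (-1) + (0) = -2
Net dimensions [M L⁴ T⁻⁴ I⁻²] ≠ [1] — not dimensionless.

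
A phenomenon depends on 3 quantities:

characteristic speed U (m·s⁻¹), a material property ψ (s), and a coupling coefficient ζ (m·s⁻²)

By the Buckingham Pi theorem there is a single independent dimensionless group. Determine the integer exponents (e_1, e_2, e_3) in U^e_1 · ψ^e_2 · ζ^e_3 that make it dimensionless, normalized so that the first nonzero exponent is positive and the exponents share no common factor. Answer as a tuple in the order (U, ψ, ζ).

(1, -1, -1)

L: e_1·(1) + e_2·(0) + e_3·(1) = 0
T: e_1·(-1) + e_2·(1) + e_3·(-2) = 0
Solving this homogeneous linear system for the smallest-integer solution (first nonzero entry positive) gives (1, -1, -1).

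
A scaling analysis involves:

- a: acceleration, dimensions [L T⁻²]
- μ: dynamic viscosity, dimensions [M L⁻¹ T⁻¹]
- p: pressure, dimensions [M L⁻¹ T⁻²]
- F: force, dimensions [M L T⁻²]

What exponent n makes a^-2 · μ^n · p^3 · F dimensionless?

Balance the M exponent: (1)·n from μ, plus −2·(0) + 3·(1) + (1) = 4 from the rest, must sum to zero.
n + 4 = 0, so n = -4.

-4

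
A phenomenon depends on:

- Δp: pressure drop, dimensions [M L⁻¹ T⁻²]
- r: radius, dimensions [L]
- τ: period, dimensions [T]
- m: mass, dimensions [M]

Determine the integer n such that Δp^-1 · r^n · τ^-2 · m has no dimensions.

-1

Balance the L exponent: (1)·n from r, plus −(-1) − 2·(0) + (0) = 1 from the rest, must sum to zero.
n + 1 = 0, so n = -1.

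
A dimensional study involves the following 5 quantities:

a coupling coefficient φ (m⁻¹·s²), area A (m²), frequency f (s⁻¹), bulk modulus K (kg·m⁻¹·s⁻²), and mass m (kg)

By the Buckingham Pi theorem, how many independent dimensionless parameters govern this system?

There are 5 variables and 3 base dimensions (M, L, T).
The dimension matrix has rank 3.
Independent dimensionless groups: 5 − 3 = 2.

2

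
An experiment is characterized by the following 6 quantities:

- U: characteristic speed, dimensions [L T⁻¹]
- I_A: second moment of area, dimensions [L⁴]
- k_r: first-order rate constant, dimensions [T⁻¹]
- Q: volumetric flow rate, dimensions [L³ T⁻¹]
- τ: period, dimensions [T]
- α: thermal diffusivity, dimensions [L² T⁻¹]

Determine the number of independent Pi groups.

There are 6 variables and 2 base dimensions (L, T).
The dimension matrix has rank 2.
Independent dimensionless groups: 6 − 2 = 4.

4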